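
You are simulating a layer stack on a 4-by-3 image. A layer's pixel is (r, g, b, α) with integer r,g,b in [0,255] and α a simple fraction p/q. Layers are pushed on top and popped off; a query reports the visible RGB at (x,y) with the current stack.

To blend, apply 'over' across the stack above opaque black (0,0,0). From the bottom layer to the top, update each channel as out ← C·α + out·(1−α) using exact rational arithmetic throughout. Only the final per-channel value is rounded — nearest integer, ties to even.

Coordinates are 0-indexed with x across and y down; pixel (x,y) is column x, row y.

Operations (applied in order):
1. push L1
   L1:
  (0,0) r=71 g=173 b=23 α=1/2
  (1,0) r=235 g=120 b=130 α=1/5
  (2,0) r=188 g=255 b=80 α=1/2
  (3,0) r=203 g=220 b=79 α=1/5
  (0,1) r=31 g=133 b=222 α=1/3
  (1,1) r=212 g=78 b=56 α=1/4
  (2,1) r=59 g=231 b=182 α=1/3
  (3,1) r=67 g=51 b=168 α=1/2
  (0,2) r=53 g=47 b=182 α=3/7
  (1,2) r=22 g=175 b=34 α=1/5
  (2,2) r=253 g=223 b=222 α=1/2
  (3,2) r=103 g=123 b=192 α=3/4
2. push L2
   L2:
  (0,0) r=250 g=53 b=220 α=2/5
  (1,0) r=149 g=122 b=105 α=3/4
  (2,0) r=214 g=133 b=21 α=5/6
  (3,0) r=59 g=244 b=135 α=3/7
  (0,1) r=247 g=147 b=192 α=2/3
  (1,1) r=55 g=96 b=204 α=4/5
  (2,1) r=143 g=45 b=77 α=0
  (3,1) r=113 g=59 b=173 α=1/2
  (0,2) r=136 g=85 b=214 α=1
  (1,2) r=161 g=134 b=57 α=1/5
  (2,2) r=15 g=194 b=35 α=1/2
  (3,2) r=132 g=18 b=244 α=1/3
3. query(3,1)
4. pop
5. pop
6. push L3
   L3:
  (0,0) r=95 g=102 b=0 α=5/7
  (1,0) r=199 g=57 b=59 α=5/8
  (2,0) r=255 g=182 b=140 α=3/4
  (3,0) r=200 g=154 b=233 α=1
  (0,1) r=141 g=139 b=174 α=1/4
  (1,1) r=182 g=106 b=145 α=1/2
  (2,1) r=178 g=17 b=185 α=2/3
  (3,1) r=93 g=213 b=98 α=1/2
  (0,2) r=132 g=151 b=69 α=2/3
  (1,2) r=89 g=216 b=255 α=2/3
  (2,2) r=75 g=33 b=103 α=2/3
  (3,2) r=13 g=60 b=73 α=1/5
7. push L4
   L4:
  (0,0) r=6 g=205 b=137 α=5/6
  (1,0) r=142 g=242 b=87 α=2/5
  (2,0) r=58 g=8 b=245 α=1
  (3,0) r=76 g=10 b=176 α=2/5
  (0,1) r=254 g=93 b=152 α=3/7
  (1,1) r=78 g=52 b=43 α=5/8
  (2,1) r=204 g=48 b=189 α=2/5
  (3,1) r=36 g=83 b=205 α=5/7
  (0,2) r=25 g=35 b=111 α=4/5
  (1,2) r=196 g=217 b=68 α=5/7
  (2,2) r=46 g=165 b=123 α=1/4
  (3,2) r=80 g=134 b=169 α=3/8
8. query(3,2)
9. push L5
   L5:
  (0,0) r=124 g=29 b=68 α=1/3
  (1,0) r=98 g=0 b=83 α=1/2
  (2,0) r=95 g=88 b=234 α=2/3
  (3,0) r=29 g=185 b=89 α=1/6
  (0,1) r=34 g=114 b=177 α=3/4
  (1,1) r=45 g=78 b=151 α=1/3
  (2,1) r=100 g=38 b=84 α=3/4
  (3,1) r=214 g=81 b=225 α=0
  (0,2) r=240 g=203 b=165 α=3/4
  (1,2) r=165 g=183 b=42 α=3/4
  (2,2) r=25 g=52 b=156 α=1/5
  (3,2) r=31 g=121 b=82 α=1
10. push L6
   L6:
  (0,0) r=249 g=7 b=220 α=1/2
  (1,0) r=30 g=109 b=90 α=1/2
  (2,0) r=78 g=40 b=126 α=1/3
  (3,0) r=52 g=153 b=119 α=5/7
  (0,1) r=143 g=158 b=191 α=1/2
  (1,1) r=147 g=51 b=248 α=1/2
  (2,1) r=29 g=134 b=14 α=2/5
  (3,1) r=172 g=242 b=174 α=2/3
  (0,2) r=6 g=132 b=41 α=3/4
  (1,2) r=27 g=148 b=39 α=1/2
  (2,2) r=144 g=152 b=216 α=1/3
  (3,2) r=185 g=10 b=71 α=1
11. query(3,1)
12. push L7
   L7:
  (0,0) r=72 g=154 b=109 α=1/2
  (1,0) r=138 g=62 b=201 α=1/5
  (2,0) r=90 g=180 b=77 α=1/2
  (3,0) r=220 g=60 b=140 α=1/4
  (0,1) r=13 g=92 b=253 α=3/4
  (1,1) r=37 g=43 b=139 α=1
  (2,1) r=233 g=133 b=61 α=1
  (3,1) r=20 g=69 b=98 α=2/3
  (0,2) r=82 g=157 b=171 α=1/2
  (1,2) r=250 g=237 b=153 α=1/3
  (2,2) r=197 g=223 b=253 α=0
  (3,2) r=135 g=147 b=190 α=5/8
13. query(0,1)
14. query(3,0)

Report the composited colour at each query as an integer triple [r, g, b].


(3,1) stack=L1,L2; from [0,0,0]:
L1 α=1/2: [67/2, 51/2, 84]
L2 α=1/2: [293/4, 169/4, 257/2]
→ [73, 42, 128]

(3,2) stack=L3,L4; from [0,0,0]:
+L3 (α=1/5) → [13/5, 12, 73/5]
+L4 (α=3/8) → [253/8, 231/4, 145/2]
rounded: [32, 58, 72]

(3,1) stack=L3,L4,L5,L6; from [0,0,0]:
after L3 α=1/2: [93/2, 213/2, 49]
after L4 α=5/7: [39, 628/7, 1123/7]
after L5 α=0: [39, 628/7, 1123/7]
after L6 α=2/3: [383/3, 4016/21, 3559/21]
rounded: [128, 191, 169]

query (0,1) [L3,L4,L5,L6,L7] — begin 0,0,0
+L3 (α=1/4) → [141/4, 139/4, 87/2]
+L4 (α=3/7) → [129, 418/7, 90]
+L5 (α=3/4) → [231/4, 703/7, 621/4]
+L6 (α=1/2) → [803/8, 1809/14, 1385/8]
+L7 (α=3/4) → [1115/32, 5673/56, 7457/32]
→ [35, 101, 233]

at x=3,y=0 over L3,L4,L5,L6,L7:
after L3 α=1: [200, 154, 233]
after L4 α=2/5: [752/5, 482/5, 1051/5]
after L5 α=1/6: [781/6, 667/6, 190]
after L6 α=5/7: [223/3, 2962/21, 975/7]
after L7 α=1/4: [443/4, 1691/14, 3905/28]
rounded: [111, 121, 139]


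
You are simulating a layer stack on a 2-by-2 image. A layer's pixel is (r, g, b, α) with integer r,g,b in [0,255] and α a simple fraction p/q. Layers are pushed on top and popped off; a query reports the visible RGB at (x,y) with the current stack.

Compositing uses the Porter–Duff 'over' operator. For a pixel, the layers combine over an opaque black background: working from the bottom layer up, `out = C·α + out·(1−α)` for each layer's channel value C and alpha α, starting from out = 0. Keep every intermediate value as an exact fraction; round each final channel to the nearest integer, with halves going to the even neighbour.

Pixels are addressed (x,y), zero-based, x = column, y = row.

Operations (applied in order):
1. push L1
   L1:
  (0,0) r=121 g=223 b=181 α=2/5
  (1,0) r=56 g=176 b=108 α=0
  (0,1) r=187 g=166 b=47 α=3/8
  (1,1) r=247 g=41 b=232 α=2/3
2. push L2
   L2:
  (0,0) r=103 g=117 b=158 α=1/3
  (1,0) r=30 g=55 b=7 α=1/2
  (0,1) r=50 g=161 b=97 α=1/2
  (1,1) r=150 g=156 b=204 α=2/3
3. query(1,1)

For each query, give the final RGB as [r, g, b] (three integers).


at x=1,y=1 over L1,L2:
after L1 α=2/3: [494/3, 82/3, 464/3]
after L2 α=2/3: [1394/9, 1018/9, 1688/9]
rounded: [155, 113, 188]


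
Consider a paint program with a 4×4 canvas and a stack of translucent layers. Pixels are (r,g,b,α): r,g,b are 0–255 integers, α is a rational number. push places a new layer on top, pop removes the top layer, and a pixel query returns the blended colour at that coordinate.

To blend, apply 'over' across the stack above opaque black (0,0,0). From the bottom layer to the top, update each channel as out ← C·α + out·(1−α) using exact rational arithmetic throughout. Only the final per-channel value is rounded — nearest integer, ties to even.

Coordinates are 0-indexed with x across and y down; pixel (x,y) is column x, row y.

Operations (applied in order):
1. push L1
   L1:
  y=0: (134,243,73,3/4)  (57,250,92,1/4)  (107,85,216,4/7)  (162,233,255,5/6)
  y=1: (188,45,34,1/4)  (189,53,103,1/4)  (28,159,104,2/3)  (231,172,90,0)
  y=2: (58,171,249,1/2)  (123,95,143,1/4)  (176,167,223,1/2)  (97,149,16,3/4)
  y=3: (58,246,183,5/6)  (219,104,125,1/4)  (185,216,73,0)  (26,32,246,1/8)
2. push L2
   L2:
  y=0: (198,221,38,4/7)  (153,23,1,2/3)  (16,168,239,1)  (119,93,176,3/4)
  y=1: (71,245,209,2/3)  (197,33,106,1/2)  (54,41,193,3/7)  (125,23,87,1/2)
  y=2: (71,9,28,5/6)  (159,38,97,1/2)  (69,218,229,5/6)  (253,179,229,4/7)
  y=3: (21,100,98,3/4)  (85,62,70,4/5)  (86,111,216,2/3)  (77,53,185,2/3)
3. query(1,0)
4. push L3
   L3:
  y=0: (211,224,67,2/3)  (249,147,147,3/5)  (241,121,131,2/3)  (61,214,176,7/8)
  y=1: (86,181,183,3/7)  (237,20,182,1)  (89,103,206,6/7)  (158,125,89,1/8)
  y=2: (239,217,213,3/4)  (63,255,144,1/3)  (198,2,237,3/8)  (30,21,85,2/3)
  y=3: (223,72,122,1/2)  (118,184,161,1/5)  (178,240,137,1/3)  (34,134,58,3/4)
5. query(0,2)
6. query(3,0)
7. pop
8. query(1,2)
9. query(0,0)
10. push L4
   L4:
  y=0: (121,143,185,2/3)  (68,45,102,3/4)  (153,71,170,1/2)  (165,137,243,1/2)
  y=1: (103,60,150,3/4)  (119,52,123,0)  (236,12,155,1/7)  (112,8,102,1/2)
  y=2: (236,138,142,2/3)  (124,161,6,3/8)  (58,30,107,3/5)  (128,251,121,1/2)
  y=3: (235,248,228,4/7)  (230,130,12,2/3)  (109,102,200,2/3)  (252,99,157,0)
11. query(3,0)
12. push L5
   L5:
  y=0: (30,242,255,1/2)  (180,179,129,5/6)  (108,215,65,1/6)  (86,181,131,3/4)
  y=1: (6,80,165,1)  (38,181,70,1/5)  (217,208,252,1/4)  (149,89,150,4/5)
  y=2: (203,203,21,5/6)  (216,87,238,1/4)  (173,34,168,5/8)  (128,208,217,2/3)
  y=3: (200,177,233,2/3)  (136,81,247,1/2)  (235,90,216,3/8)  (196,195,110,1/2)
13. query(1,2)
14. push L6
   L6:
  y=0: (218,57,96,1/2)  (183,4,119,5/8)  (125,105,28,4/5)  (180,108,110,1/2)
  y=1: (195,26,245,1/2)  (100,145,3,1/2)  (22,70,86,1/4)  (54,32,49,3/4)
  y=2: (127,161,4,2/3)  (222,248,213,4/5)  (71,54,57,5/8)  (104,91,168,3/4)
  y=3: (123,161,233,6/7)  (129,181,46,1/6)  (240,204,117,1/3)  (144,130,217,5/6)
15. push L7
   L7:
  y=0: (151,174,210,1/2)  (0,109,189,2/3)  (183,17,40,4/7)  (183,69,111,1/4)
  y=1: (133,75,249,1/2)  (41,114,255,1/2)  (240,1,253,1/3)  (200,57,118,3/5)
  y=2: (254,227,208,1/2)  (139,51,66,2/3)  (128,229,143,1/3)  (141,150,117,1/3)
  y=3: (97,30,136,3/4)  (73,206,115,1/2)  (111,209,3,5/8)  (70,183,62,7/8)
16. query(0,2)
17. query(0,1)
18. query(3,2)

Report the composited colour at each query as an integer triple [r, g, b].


query (1,0) [L1,L2] — begin 0,0,0
L1 α=1/4: [57/4, 125/2, 23]
L2 α=2/3: [427/4, 217/6, 25/3]
→ [107, 36, 8]

(0,2) stack=L1,L2,L3; from [0,0,0]:
after L1 α=1/2: [29, 171/2, 249/2]
after L2 α=5/6: [64, 87/4, 529/12]
after L3 α=3/4: [781/4, 2691/16, 8197/48]
→ [195, 168, 171]

(3,0) stack=L1,L2,L3; from [0,0,0]:
L1 α=5/6: [135, 1165/6, 425/2]
L2 α=3/4: [123, 2839/24, 1481/8]
L3 α=7/8: [275/4, 38791/192, 11337/64]
→ [69, 202, 177]

(1,2) stack=L1,L2; from [0,0,0]:
L1 α=1/4: [123/4, 95/4, 143/4]
L2 α=1/2: [759/8, 247/8, 531/8]
= [95, 31, 66]

(0,0) stack=L1,L2; from [0,0,0]:
L1 α=3/4: [201/2, 729/4, 219/4]
L2 α=4/7: [2187/14, 5723/28, 1265/28]
= [156, 204, 45]

(3,0) stack=L1,L2,L4; from [0,0,0]:
after L1 α=5/6: [135, 1165/6, 425/2]
after L2 α=3/4: [123, 2839/24, 1481/8]
after L4 α=1/2: [144, 6127/48, 3425/16]
= [144, 128, 214]

(1,2) stack=L1,L2,L4,L5; from [0,0,0]:
L1 α=1/4: [123/4, 95/4, 143/4]
L2 α=1/2: [759/8, 247/8, 531/8]
L4 α=3/8: [6771/64, 5099/64, 2799/64]
L5 α=1/4: [34137/256, 20865/256, 23629/256]
= [133, 82, 92]

at x=0,y=2 over L1,L2,L4,L5,L6,L7:
L1 α=1/2: [29, 171/2, 249/2]
L2 α=5/6: [64, 87/4, 529/12]
L4 α=2/3: [536/3, 397/4, 3937/36]
L5 α=5/6: [3581/18, 4457/24, 7717/216]
L6 α=2/3: [8153/54, 12185/72, 9445/648]
L7 α=1/2: [21869/108, 28529/144, 144229/1296]
rounded: [202, 198, 111]

(0,1) stack=L1,L2,L4,L5,L6,L7; from [0,0,0]:
after L1 α=1/4: [47, 45/4, 17/2]
after L2 α=2/3: [63, 2005/12, 853/6]
after L4 α=3/4: [93, 4165/48, 3553/24]
after L5 α=1: [6, 80, 165]
after L6 α=1/2: [201/2, 53, 205]
after L7 α=1/2: [467/4, 64, 227]
= [117, 64, 227]

at x=3,y=2 over L1,L2,L4,L5,L6,L7:
+L1 (α=3/4) → [291/4, 447/4, 12]
+L2 (α=4/7) → [703/4, 4205/28, 136]
+L4 (α=1/2) → [1215/8, 11233/56, 257/2]
+L5 (α=2/3) → [3263/24, 34529/168, 375/2]
+L6 (α=3/4) → [10751/96, 80393/672, 1383/8]
+L7 (α=1/3) → [17519/144, 130793/1008, 617/4]
rounded: [122, 130, 154]


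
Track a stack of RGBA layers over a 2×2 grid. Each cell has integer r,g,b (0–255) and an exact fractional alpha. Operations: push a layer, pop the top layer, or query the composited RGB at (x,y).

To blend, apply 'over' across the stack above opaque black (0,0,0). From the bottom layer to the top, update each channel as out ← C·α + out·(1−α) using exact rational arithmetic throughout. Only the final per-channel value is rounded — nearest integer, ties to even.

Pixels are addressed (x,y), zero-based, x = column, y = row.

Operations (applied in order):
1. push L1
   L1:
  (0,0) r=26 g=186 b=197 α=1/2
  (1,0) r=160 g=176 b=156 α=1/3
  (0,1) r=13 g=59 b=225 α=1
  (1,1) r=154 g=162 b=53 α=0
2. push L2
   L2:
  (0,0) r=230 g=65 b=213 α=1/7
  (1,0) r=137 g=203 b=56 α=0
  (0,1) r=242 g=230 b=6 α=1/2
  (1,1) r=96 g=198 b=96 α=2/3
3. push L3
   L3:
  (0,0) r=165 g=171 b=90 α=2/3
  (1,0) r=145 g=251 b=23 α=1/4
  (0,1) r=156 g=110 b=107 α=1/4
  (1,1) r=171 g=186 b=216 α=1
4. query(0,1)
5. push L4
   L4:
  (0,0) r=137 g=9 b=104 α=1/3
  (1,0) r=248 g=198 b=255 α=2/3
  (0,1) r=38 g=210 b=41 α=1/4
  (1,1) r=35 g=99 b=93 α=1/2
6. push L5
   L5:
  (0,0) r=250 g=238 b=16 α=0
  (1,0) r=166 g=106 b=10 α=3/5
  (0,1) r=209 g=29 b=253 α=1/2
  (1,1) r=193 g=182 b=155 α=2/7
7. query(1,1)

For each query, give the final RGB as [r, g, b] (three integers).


at x=0,y=1 over L1,L2,L3:
+L1 (α=1) → [13, 59, 225]
+L2 (α=1/2) → [255/2, 289/2, 231/2]
+L3 (α=1/4) → [1077/8, 1087/8, 907/8]
rounded: [135, 136, 113]

query (1,1) [L1,L2,L3,L4,L5] — begin 0,0,0
after L1 α=0: [0, 0, 0]
after L2 α=2/3: [64, 132, 64]
after L3 α=1: [171, 186, 216]
after L4 α=1/2: [103, 285/2, 309/2]
after L5 α=2/7: [901/7, 2153/14, 2165/14]
→ [129, 154, 155]


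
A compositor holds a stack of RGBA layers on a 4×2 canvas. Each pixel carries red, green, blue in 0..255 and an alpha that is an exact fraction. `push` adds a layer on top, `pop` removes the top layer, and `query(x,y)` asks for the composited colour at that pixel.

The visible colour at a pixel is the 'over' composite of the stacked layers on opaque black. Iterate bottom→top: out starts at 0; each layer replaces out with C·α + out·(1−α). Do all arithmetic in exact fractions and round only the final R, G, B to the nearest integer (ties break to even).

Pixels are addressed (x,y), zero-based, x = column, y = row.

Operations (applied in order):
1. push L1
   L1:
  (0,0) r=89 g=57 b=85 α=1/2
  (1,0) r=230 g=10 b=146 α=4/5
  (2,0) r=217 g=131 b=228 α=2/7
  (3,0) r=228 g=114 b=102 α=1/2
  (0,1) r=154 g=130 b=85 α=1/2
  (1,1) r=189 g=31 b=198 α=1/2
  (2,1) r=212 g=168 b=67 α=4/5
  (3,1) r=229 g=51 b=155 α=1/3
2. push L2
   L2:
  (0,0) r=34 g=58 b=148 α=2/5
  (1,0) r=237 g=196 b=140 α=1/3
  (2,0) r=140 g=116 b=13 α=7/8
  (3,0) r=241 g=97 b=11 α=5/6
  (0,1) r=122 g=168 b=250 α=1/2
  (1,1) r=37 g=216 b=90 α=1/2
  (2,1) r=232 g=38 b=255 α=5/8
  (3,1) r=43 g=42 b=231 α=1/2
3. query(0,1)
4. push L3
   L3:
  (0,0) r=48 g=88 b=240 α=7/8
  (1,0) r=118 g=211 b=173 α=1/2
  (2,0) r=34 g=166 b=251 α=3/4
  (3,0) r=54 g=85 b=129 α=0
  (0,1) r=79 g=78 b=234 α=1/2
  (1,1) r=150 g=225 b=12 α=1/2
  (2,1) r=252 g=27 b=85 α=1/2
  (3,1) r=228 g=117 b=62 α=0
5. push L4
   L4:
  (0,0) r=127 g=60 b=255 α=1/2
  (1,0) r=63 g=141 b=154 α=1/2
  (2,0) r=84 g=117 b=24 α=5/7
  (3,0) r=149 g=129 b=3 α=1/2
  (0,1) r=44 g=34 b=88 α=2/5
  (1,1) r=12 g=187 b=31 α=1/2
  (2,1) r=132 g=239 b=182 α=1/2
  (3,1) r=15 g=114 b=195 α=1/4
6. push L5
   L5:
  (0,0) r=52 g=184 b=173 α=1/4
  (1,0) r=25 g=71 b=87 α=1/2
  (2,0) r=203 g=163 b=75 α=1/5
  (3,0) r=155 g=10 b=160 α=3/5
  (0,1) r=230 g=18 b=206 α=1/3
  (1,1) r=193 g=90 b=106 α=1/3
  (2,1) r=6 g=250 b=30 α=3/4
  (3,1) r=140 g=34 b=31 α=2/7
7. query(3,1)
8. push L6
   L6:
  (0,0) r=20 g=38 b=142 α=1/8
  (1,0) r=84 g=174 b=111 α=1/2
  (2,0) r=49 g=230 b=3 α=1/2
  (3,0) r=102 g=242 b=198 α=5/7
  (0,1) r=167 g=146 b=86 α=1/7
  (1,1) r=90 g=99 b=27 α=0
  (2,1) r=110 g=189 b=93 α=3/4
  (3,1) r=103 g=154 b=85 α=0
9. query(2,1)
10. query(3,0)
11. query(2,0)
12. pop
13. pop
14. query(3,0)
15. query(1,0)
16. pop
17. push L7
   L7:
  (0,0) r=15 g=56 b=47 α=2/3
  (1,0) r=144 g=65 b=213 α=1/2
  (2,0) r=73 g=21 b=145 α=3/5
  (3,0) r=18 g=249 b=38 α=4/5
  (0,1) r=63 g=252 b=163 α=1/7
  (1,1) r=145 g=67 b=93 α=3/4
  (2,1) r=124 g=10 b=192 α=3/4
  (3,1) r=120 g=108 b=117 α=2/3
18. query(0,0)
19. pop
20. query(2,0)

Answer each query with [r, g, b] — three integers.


at x=0,y=1 over L1,L2:
+L1 (α=1/2) → [77, 65, 85/2]
+L2 (α=1/2) → [199/2, 233/2, 585/4]
→ [100, 116, 146]

(3,1) stack=L1,L2,L3,L4,L5; from [0,0,0]:
+L1 (α=1/3) → [229/3, 17, 155/3]
+L2 (α=1/2) → [179/3, 59/2, 424/3]
+L3 (α=0) → [179/3, 59/2, 424/3]
+L4 (α=1/4) → [97/2, 405/8, 619/4]
+L5 (α=2/7) → [1045/14, 367/8, 3343/28]
→ [75, 46, 119]

at x=2,y=1 over L1,L2,L3,L4,L5,L6:
+L1 (α=4/5) → [848/5, 672/5, 268/5]
+L2 (α=5/8) → [1043/5, 1483/20, 7179/40]
+L3 (α=1/2) → [2303/10, 2023/40, 10579/80]
+L4 (α=1/2) → [3623/20, 11583/80, 25139/160]
+L5 (α=3/4) → [3983/80, 71583/320, 39539/640]
+L6 (α=3/4) → [30383/320, 253023/1280, 218099/2560]
= [95, 198, 85]

at x=3,y=0 over L1,L2,L3,L4,L5,L6:
after L1 α=1/2: [114, 57, 51]
after L2 α=5/6: [1319/6, 271/3, 53/3]
after L3 α=0: [1319/6, 271/3, 53/3]
after L4 α=1/2: [2213/12, 329/3, 31/3]
after L5 α=3/5: [5003/30, 748/15, 1502/15]
after L6 α=5/7: [12653/105, 19646/105, 17854/105]
= [121, 187, 170]

(2,0) stack=L1,L2,L3,L4,L5,L6; from [0,0,0]:
+L1 (α=2/7) → [62, 262/7, 456/7]
+L2 (α=7/8) → [521/4, 2973/28, 1093/56]
+L3 (α=3/4) → [929/16, 16917/112, 43261/224]
+L4 (α=5/7) → [4289/56, 49677/392, 56701/784]
+L5 (α=1/5) → [7131/70, 65651/490, 71401/980]
+L6 (α=1/2) → [10561/140, 178351/980, 74341/1960]
= [75, 182, 38]

at x=3,y=0 over L1,L2,L3,L4:
L1 α=1/2: [114, 57, 51]
L2 α=5/6: [1319/6, 271/3, 53/3]
L3 α=0: [1319/6, 271/3, 53/3]
L4 α=1/2: [2213/12, 329/3, 31/3]
= [184, 110, 10]

(1,0) stack=L1,L2,L3,L4; from [0,0,0]:
after L1 α=4/5: [184, 8, 584/5]
after L2 α=1/3: [605/3, 212/3, 1868/15]
after L3 α=1/2: [959/6, 845/6, 4463/30]
after L4 α=1/2: [1337/12, 1691/12, 9083/60]
= [111, 141, 151]

query (0,0) [L1,L2,L3,L7] — begin 0,0,0
+L1 (α=1/2) → [89/2, 57/2, 85/2]
+L2 (α=2/5) → [403/10, 403/10, 847/10]
+L3 (α=7/8) → [3763/80, 6563/80, 17647/80]
+L7 (α=2/3) → [6163/240, 15523/240, 8389/80]
rounded: [26, 65, 105]

query (2,0) [L1,L2,L3] — begin 0,0,0
+L1 (α=2/7) → [62, 262/7, 456/7]
+L2 (α=7/8) → [521/4, 2973/28, 1093/56]
+L3 (α=3/4) → [929/16, 16917/112, 43261/224]
rounded: [58, 151, 193]


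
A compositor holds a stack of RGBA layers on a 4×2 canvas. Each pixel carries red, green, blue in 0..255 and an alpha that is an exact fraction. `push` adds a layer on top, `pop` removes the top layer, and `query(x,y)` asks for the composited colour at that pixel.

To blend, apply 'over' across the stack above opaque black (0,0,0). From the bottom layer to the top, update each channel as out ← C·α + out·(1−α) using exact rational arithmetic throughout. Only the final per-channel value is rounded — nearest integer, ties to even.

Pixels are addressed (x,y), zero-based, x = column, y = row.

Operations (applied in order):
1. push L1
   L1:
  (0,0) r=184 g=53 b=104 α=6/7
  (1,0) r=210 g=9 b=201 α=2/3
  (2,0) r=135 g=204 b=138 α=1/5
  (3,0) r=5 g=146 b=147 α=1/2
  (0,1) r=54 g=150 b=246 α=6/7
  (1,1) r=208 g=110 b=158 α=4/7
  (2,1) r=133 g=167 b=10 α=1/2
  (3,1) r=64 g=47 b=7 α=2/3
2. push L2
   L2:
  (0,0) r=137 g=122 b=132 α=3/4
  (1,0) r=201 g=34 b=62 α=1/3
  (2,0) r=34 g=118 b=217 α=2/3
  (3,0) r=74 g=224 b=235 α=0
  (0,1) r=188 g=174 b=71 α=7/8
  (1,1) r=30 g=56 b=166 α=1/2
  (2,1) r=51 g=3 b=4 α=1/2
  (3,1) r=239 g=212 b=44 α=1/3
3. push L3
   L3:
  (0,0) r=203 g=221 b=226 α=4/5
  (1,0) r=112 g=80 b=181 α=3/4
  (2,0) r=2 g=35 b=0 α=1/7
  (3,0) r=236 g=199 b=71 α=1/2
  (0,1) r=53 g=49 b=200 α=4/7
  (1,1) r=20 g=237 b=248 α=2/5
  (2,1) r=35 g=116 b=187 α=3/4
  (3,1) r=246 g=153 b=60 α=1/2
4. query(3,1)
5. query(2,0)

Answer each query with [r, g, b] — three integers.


query (3,1) [L1,L2,L3] — begin 0,0,0
after L1 α=2/3: [128/3, 94/3, 14/3]
after L2 α=1/3: [973/9, 824/9, 160/9]
after L3 α=1/2: [3187/18, 2201/18, 350/9]
→ [177, 122, 39]

(2,0) stack=L1,L2,L3; from [0,0,0]:
after L1 α=1/5: [27, 204/5, 138/5]
after L2 α=2/3: [95/3, 1384/15, 2308/15]
after L3 α=1/7: [192/7, 2943/35, 4616/35]
→ [27, 84, 132]


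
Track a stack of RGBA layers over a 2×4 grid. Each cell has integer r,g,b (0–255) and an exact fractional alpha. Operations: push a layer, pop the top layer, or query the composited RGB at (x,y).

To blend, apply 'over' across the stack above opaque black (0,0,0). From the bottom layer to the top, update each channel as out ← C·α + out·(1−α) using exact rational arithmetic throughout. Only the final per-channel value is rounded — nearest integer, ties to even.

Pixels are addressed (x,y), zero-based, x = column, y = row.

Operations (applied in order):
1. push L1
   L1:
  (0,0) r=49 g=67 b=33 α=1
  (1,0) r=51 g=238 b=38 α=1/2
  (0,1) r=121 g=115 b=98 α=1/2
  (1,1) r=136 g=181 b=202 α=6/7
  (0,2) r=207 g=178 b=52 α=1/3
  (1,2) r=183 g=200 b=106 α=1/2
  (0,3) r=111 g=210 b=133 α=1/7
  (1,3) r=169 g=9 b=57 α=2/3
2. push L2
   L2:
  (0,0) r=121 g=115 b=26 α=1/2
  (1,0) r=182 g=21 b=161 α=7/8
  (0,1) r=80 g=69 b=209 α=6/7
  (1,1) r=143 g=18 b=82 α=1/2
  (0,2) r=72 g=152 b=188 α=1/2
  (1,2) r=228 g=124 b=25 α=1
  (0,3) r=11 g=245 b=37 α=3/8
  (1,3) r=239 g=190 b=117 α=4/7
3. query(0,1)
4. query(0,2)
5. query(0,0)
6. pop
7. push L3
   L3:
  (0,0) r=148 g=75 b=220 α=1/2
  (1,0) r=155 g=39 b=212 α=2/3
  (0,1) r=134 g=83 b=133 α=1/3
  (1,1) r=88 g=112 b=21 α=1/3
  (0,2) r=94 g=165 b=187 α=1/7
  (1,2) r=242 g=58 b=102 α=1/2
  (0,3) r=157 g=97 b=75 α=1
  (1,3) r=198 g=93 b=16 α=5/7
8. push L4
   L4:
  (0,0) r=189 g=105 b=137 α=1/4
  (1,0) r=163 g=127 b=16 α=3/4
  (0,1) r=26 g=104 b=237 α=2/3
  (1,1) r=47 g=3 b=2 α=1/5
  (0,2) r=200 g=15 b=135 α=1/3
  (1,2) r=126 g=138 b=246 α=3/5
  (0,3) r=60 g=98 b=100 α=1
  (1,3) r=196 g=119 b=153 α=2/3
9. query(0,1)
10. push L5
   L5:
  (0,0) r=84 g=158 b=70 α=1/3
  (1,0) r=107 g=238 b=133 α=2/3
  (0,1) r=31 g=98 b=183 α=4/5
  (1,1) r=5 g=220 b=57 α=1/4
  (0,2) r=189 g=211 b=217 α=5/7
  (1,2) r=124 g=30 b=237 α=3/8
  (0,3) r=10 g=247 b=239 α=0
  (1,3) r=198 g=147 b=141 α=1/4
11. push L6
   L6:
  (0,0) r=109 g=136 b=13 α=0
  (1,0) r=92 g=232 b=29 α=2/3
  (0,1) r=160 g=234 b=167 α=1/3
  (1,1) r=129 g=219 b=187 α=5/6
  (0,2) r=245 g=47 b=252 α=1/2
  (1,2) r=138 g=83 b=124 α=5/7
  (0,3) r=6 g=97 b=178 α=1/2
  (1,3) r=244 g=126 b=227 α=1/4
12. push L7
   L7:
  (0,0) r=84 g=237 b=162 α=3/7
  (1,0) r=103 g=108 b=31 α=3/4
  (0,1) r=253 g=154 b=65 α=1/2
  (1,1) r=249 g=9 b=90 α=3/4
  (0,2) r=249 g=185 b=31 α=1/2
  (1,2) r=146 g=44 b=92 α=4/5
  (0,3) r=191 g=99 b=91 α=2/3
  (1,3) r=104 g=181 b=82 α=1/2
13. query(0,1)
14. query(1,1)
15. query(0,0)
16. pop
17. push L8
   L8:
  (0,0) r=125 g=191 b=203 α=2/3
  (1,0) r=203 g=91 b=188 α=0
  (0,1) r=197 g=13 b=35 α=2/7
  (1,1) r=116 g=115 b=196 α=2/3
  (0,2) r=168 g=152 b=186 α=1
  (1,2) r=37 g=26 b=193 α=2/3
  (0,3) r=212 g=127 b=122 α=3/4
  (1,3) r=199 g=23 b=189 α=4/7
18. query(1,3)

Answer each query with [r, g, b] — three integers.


query (0,1) [L1,L2] — begin 0,0,0
L1 α=1/2: [121/2, 115/2, 49]
L2 α=6/7: [1081/14, 943/14, 1303/7]
rounded: [77, 67, 186]

at x=0,y=2 over L1,L2:
+L1 (α=1/3) → [69, 178/3, 52/3]
+L2 (α=1/2) → [141/2, 317/3, 308/3]
→ [70, 106, 103]

query (0,0) [L1,L2] — begin 0,0,0
L1 α=1: [49, 67, 33]
L2 α=1/2: [85, 91, 59/2]
→ [85, 91, 30]

(0,1) stack=L1,L3,L4; from [0,0,0]:
L1 α=1/2: [121/2, 115/2, 49]
L3 α=1/3: [85, 66, 77]
L4 α=2/3: [137/3, 274/3, 551/3]
rounded: [46, 91, 184]

query (0,1) [L1,L3,L4,L5,L6,L7] — begin 0,0,0
after L1 α=1/2: [121/2, 115/2, 49]
after L3 α=1/3: [85, 66, 77]
after L4 α=2/3: [137/3, 274/3, 551/3]
after L5 α=4/5: [509/15, 290/3, 2747/15]
after L6 α=1/3: [3418/45, 1282/9, 7999/45]
after L7 α=1/2: [14803/90, 1334/9, 5462/45]
→ [164, 148, 121]

(1,1) stack=L1,L3,L4,L5,L6,L7; from [0,0,0]:
after L1 α=6/7: [816/7, 1086/7, 1212/7]
after L3 α=1/3: [2248/21, 2956/21, 857/7]
after L4 α=1/5: [9979/105, 11887/105, 3442/35]
after L5 α=1/4: [5077/70, 19587/140, 12321/140]
after L6 α=5/6: [50227/420, 57629/280, 143221/840]
after L7 α=3/4: [363967/1680, 65189/1120, 370021/3360]
= [217, 58, 110]

(0,0) stack=L1,L3,L4,L5,L6,L7; from [0,0,0]:
+L1 (α=1) → [49, 67, 33]
+L3 (α=1/2) → [197/2, 71, 253/2]
+L4 (α=1/4) → [969/8, 159/2, 1033/8]
+L5 (α=1/3) → [435/4, 317/3, 1313/12]
+L6 (α=0) → [435/4, 317/3, 1313/12]
+L7 (α=3/7) → [687/7, 3401/21, 2771/21]
rounded: [98, 162, 132]

(1,3) stack=L1,L3,L4,L5,L6,L8; from [0,0,0]:
after L1 α=2/3: [338/3, 6, 38]
after L3 α=5/7: [3646/21, 477/7, 156/7]
after L4 α=2/3: [11878/63, 2143/21, 766/7]
after L5 α=1/4: [4009/21, 793/7, 3285/28]
after L6 α=1/4: [5717/28, 3261/28, 16211/112]
after L8 α=4/7: [39439/196, 12359/196, 133305/784]
rounded: [201, 63, 170]


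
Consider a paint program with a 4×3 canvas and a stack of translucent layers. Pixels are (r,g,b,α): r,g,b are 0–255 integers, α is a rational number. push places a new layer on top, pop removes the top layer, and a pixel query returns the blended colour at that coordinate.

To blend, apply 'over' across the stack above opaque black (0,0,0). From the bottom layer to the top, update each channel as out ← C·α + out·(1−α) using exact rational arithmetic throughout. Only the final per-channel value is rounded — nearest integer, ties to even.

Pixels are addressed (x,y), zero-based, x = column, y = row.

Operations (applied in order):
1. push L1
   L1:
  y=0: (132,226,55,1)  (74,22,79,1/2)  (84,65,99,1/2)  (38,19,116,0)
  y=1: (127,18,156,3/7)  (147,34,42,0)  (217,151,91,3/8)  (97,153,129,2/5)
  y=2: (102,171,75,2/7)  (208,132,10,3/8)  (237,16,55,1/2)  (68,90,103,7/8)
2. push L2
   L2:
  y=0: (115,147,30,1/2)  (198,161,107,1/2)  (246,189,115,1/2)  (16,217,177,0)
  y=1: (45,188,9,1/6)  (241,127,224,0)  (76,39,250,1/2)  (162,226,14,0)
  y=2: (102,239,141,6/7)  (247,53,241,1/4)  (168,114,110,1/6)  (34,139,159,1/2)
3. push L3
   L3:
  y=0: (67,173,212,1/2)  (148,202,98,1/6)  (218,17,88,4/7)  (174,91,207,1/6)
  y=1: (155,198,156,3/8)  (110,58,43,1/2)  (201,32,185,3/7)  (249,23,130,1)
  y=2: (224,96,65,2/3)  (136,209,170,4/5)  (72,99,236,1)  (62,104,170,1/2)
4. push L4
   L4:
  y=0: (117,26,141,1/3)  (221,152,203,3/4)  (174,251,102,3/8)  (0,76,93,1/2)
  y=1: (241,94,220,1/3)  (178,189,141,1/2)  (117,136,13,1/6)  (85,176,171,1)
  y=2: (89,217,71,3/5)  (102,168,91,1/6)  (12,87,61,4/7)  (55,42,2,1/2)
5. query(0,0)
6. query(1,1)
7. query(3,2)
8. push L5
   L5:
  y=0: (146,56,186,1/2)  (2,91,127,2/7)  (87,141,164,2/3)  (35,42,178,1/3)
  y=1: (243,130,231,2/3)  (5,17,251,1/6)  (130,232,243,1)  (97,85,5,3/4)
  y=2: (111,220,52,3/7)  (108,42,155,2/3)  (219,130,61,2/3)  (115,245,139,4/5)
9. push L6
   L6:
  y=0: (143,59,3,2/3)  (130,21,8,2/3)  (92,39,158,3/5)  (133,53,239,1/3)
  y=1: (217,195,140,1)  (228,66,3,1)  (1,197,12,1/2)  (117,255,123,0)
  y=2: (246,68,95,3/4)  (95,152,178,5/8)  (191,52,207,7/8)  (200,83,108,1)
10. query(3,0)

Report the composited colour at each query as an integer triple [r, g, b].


(0,0) stack=L1,L2,L3,L4; from [0,0,0]:
after L1 α=1: [132, 226, 55]
after L2 α=1/2: [247/2, 373/2, 85/2]
after L3 α=1/2: [381/4, 719/4, 509/4]
after L4 α=1/3: [205/2, 257/2, 791/6]
rounded: [102, 128, 132]

at x=1,y=1 over L1,L2,L3,L4:
after L1 α=0: [0, 0, 0]
after L2 α=0: [0, 0, 0]
after L3 α=1/2: [55, 29, 43/2]
after L4 α=1/2: [233/2, 109, 325/4]
rounded: [116, 109, 81]

at x=3,y=2 over L1,L2,L3,L4:
+L1 (α=7/8) → [119/2, 315/4, 721/8]
+L2 (α=1/2) → [187/4, 871/8, 1993/16]
+L3 (α=1/2) → [435/8, 1703/16, 4713/32]
+L4 (α=1/2) → [875/16, 2375/32, 4777/64]
rounded: [55, 74, 75]

(3,0) stack=L1,L2,L3,L4,L5,L6; from [0,0,0]:
after L1 α=0: [0, 0, 0]
after L2 α=0: [0, 0, 0]
after L3 α=1/6: [29, 91/6, 69/2]
after L4 α=1/2: [29/2, 547/12, 255/4]
after L5 α=1/3: [64/3, 799/18, 611/6]
after L6 α=1/3: [527/9, 1276/27, 1328/9]
= [59, 47, 148]


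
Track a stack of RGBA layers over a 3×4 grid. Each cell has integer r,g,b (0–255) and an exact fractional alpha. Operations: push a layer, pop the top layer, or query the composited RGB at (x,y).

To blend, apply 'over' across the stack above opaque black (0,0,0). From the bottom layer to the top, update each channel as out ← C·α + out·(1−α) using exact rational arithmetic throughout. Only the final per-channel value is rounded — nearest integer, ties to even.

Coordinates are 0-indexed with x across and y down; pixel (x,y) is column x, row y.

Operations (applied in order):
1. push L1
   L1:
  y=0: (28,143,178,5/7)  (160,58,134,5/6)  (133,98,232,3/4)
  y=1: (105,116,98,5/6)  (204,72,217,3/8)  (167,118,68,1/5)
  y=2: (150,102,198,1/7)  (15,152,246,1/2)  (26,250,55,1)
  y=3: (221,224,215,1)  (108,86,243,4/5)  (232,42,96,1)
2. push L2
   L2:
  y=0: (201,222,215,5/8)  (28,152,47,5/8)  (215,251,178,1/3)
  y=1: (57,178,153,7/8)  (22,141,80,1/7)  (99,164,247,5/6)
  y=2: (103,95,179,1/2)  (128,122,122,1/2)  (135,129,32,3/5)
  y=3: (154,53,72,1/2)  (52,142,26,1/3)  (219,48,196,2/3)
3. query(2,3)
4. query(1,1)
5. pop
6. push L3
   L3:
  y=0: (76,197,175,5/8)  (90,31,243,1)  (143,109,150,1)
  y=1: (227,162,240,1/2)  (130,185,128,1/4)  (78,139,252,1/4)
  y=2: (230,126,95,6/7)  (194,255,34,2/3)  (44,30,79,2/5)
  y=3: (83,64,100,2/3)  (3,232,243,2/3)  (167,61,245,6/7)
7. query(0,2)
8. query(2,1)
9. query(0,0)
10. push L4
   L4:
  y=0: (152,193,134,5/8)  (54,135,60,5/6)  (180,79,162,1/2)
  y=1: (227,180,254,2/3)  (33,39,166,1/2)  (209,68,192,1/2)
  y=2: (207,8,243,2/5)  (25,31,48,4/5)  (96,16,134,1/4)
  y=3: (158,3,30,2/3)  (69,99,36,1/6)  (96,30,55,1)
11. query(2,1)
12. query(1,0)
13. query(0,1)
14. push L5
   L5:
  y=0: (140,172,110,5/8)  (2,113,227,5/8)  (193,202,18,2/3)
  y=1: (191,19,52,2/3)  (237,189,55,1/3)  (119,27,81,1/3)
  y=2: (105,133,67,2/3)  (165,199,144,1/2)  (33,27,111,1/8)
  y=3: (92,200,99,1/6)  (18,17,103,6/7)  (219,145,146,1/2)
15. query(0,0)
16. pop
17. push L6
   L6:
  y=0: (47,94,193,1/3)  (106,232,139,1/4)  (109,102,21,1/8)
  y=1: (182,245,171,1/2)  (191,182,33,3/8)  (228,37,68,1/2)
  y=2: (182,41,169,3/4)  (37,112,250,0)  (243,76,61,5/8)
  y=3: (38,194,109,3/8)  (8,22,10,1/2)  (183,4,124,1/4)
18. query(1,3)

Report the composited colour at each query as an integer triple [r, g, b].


(2,3) stack=L1,L2; from [0,0,0]:
L1 α=1: [232, 42, 96]
L2 α=2/3: [670/3, 46, 488/3]
= [223, 46, 163]

(1,1) stack=L1,L2; from [0,0,0]:
L1 α=3/8: [153/2, 27, 651/8]
L2 α=1/7: [481/7, 303/7, 2273/28]
rounded: [69, 43, 81]

(0,2) stack=L1,L3; from [0,0,0]:
L1 α=1/7: [150/7, 102/7, 198/7]
L3 α=6/7: [9810/49, 5394/49, 4188/49]
→ [200, 110, 85]

at x=2,y=1 over L1,L3:
L1 α=1/5: [167/5, 118/5, 68/5]
L3 α=1/4: [891/20, 1049/20, 366/5]
rounded: [45, 52, 73]

(0,0) stack=L1,L3; from [0,0,0]:
+L1 (α=5/7) → [20, 715/7, 890/7]
+L3 (α=5/8) → [55, 1130/7, 8795/56]
= [55, 161, 157]

at x=2,y=1 over L1,L3,L4:
L1 α=1/5: [167/5, 118/5, 68/5]
L3 α=1/4: [891/20, 1049/20, 366/5]
L4 α=1/2: [5071/40, 2409/40, 663/5]
rounded: [127, 60, 133]

at x=1,y=0 over L1,L3,L4:
L1 α=5/6: [400/3, 145/3, 335/3]
L3 α=1: [90, 31, 243]
L4 α=5/6: [60, 353/3, 181/2]
= [60, 118, 90]

query (0,1) [L1,L3,L4] — begin 0,0,0
L1 α=5/6: [175/2, 290/3, 245/3]
L3 α=1/2: [629/4, 388/3, 965/6]
L4 α=2/3: [815/4, 1468/9, 4013/18]
= [204, 163, 223]

at x=0,y=0 over L1,L3,L4,L5:
L1 α=5/7: [20, 715/7, 890/7]
L3 α=5/8: [55, 1130/7, 8795/56]
L4 α=5/8: [925/8, 10145/56, 63905/448]
L5 α=5/8: [8375/64, 78595/448, 438115/3584]
→ [131, 175, 122]

query (1,3) [L1,L3,L4,L6] — begin 0,0,0
after L1 α=4/5: [432/5, 344/5, 972/5]
after L3 α=2/3: [154/5, 888/5, 1134/5]
after L4 α=1/6: [223/6, 329/2, 195]
after L6 α=1/2: [271/12, 373/4, 205/2]
= [23, 93, 102]


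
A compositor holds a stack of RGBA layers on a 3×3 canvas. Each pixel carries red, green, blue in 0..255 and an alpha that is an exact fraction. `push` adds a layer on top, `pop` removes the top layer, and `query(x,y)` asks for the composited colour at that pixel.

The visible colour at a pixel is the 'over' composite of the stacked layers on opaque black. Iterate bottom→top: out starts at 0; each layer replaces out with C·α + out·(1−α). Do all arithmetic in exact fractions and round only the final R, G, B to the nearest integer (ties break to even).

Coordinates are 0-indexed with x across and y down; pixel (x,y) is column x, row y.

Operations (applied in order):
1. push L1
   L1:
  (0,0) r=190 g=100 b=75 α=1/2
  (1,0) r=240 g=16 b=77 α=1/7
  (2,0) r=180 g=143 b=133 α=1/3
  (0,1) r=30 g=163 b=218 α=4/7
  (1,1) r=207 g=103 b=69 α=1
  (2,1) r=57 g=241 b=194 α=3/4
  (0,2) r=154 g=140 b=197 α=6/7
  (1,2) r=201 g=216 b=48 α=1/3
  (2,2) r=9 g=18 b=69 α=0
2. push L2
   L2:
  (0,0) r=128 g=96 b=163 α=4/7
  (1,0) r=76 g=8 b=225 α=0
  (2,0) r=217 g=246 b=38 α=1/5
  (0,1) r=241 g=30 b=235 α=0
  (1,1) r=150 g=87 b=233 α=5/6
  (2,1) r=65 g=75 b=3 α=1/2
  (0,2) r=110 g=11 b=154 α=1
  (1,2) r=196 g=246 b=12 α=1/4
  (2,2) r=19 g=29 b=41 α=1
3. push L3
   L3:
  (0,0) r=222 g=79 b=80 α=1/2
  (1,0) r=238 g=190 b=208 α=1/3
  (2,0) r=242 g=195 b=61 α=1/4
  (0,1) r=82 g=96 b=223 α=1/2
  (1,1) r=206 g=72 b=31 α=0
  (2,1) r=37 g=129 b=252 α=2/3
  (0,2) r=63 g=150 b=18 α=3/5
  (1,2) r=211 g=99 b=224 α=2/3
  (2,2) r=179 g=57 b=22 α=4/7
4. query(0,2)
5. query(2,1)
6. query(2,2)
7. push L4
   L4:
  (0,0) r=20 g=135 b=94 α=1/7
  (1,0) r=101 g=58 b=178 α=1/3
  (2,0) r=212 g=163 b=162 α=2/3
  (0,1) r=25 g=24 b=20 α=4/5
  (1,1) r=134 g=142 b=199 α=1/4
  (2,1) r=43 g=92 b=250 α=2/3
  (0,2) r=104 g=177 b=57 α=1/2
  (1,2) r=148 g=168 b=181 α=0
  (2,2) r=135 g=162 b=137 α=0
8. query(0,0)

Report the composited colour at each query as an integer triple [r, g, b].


at x=0,y=2 over L1,L2,L3:
L1 α=6/7: [132, 120, 1182/7]
L2 α=1: [110, 11, 154]
L3 α=3/5: [409/5, 472/5, 362/5]
rounded: [82, 94, 72]

at x=2,y=1 over L1,L2,L3:
+L1 (α=3/4) → [171/4, 723/4, 291/2]
+L2 (α=1/2) → [431/8, 1023/8, 297/4]
+L3 (α=2/3) → [341/8, 1029/8, 771/4]
= [43, 129, 193]

query (2,2) [L1,L2,L3] — begin 0,0,0
after L1 α=0: [0, 0, 0]
after L2 α=1: [19, 29, 41]
after L3 α=4/7: [773/7, 45, 211/7]
rounded: [110, 45, 30]

at x=0,y=0 over L1,L2,L3,L4:
+L1 (α=1/2) → [95, 50, 75/2]
+L2 (α=4/7) → [797/7, 534/7, 1529/14]
+L3 (α=1/2) → [2351/14, 1087/14, 2649/28]
+L4 (α=1/7) → [7193/49, 4206/49, 9263/98]
= [147, 86, 95]


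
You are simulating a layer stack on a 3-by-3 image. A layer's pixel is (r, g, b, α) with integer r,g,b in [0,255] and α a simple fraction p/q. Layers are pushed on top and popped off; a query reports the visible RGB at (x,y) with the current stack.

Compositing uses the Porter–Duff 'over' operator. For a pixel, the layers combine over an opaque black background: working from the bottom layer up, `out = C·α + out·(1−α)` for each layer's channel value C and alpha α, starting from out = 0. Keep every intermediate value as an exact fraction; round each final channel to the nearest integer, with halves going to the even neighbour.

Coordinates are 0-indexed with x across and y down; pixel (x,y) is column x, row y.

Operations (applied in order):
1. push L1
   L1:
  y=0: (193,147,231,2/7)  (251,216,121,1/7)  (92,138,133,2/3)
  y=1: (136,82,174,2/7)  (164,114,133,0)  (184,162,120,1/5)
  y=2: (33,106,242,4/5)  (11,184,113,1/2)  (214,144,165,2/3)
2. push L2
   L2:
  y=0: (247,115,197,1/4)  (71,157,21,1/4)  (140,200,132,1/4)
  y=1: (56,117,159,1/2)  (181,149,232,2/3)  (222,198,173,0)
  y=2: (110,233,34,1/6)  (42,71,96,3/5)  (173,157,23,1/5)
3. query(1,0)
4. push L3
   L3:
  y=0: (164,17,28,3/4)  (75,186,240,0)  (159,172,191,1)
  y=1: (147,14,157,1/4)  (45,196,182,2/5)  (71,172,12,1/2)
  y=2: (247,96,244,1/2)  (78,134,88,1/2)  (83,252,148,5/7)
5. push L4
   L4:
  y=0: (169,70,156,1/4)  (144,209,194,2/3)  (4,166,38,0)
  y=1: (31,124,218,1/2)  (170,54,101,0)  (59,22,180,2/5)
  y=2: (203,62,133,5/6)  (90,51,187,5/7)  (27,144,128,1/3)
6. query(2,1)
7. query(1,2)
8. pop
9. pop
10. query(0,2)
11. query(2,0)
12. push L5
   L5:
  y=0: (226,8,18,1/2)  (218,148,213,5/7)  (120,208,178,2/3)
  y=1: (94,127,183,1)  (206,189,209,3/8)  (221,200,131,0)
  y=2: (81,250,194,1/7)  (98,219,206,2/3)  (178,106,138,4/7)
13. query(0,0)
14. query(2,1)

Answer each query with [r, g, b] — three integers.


at x=1,y=0 over L1,L2:
after L1 α=1/7: [251/7, 216/7, 121/7]
after L2 α=1/4: [625/14, 1747/28, 255/14]
= [45, 62, 18]

(2,1) stack=L1,L2,L3,L4; from [0,0,0]:
+L1 (α=1/5) → [184/5, 162/5, 24]
+L2 (α=0) → [184/5, 162/5, 24]
+L3 (α=1/2) → [539/10, 511/5, 18]
+L4 (α=2/5) → [2797/50, 1753/25, 414/5]
→ [56, 70, 83]

query (1,2) [L1,L2,L3,L4] — begin 0,0,0
+L1 (α=1/2) → [11/2, 92, 113/2]
+L2 (α=3/5) → [137/5, 397/5, 401/5]
+L3 (α=1/2) → [527/10, 1067/10, 841/10]
+L4 (α=5/7) → [2777/35, 2342/35, 788/5]
→ [79, 67, 158]

query (0,2) [L1,L2] — begin 0,0,0
L1 α=4/5: [132/5, 424/5, 968/5]
L2 α=1/6: [121/3, 219/2, 167]
→ [40, 110, 167]

query (2,0) [L1,L2] — begin 0,0,0
L1 α=2/3: [184/3, 92, 266/3]
L2 α=1/4: [81, 119, 199/2]
= [81, 119, 100]

(0,0) stack=L1,L2,L5; from [0,0,0]:
+L1 (α=2/7) → [386/7, 42, 66]
+L2 (α=1/4) → [2887/28, 241/4, 395/4]
+L5 (α=1/2) → [9215/56, 273/8, 467/8]
= [165, 34, 58]

query (2,1) [L1,L2,L5] — begin 0,0,0
+L1 (α=1/5) → [184/5, 162/5, 24]
+L2 (α=0) → [184/5, 162/5, 24]
+L5 (α=0) → [184/5, 162/5, 24]
→ [37, 32, 24]


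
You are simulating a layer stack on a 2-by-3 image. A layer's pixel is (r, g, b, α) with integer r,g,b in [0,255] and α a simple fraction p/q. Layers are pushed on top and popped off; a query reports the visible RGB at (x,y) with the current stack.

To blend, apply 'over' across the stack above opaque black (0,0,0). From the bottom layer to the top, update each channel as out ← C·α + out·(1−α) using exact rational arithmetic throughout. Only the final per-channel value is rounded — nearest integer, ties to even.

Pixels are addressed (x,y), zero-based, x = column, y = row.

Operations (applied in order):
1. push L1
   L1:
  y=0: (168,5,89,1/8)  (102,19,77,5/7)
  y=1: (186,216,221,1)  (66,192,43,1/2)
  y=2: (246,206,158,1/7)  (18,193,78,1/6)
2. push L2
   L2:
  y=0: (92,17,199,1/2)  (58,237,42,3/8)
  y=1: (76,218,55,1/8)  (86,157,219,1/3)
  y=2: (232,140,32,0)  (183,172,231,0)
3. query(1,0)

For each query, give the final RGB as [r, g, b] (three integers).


(1,0) stack=L1,L2; from [0,0,0]:
after L1 α=5/7: [510/7, 95/7, 55]
after L2 α=3/8: [471/7, 1363/14, 401/8]
→ [67, 97, 50]


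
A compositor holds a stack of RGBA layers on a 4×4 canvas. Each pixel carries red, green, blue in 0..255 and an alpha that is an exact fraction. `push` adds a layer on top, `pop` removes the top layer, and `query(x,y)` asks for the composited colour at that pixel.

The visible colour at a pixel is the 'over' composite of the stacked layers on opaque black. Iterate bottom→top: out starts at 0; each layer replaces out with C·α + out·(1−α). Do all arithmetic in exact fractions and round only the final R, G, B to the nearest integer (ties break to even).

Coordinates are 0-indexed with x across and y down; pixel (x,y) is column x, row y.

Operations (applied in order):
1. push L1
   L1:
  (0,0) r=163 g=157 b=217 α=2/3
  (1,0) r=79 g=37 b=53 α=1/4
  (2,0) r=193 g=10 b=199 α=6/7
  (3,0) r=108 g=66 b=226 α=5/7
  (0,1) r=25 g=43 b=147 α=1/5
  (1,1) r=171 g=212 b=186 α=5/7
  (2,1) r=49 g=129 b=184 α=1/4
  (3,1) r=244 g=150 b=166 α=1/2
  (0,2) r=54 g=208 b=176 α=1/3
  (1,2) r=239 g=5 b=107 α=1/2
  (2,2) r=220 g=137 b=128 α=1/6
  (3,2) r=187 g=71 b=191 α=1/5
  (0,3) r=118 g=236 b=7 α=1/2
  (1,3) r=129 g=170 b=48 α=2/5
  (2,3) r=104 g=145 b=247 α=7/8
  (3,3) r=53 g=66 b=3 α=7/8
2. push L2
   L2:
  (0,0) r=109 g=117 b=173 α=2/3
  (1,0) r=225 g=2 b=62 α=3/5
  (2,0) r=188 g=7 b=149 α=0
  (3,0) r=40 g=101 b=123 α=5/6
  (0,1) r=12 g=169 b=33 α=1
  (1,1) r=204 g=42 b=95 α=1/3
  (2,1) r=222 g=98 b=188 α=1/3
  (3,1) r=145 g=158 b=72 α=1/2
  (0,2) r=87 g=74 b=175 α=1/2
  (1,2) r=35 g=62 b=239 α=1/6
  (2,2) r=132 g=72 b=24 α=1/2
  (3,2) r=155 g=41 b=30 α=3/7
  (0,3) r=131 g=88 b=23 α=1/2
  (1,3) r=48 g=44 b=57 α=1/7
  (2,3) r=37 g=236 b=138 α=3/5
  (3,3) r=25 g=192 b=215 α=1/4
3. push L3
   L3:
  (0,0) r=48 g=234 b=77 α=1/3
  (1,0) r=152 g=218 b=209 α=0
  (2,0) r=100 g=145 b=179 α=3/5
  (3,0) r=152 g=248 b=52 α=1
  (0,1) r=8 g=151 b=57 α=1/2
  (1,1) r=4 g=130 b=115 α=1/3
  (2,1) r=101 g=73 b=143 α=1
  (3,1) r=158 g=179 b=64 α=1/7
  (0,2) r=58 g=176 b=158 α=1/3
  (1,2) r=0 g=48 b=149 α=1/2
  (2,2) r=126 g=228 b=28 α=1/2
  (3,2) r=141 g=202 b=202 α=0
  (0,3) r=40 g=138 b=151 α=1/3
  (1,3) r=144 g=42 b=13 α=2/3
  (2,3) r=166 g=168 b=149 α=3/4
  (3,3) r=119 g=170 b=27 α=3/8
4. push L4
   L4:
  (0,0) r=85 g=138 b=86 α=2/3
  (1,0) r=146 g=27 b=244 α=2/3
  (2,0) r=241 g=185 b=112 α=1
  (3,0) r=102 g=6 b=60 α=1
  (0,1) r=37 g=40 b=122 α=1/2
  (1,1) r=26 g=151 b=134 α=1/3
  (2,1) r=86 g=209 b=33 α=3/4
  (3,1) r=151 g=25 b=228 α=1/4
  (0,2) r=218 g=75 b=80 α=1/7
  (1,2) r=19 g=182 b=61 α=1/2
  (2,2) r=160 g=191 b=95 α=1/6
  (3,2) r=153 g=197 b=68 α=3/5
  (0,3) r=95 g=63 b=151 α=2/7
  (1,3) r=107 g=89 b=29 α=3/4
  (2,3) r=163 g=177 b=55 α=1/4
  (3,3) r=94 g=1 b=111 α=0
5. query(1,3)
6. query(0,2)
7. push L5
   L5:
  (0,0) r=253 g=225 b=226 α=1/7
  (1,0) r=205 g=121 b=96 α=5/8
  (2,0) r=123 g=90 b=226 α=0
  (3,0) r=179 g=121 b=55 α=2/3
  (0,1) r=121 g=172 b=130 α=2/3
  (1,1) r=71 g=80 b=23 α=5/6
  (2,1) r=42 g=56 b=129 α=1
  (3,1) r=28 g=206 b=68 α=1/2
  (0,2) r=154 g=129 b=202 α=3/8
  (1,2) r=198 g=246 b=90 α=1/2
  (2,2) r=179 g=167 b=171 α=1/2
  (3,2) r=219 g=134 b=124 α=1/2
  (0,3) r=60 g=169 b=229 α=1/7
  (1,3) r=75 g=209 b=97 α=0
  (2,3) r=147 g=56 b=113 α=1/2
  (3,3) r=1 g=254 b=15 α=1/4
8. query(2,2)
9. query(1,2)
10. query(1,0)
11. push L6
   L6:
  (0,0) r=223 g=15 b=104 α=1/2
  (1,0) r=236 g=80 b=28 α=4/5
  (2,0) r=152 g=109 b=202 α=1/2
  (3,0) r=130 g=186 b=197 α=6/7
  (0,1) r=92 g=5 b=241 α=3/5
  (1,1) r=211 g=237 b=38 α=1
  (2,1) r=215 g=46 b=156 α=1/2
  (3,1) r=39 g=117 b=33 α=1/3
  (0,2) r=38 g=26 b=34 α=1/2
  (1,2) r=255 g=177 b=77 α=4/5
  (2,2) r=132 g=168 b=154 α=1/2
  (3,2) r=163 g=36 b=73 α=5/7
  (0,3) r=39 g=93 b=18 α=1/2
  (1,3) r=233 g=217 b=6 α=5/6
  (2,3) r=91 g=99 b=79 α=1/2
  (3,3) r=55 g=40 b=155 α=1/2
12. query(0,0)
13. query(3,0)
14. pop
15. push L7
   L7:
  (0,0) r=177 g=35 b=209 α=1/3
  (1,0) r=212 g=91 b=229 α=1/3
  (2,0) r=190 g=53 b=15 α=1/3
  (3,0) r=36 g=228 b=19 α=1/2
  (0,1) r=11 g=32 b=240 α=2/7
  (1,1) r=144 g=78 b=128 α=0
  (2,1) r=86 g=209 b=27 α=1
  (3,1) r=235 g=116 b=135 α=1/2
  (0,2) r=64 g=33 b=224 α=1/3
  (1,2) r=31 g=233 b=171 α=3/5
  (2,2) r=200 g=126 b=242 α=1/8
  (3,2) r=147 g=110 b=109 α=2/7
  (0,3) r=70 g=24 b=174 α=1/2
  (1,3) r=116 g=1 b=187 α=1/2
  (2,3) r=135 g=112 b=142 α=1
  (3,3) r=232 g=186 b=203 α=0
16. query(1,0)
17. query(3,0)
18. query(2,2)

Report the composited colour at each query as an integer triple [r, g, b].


query (1,3) [L1,L2,L3,L4] — begin 0,0,0
after L1 α=2/5: [258/5, 68, 96/5]
after L2 α=1/7: [1788/35, 452/7, 123/5]
after L3 α=2/3: [3956/35, 1040/21, 253/15]
after L4 α=3/4: [15191/140, 6647/84, 779/30]
→ [109, 79, 26]

(0,2) stack=L1,L2,L3,L4; from [0,0,0]:
L1 α=1/3: [18, 208/3, 176/3]
L2 α=1/2: [105/2, 215/3, 701/6]
L3 α=1/3: [163/3, 958/9, 1175/9]
L4 α=1/7: [544/7, 2141/21, 370/3]
= [78, 102, 123]

query (2,2) [L1,L2,L3,L4,L5] — begin 0,0,0
after L1 α=1/6: [110/3, 137/6, 64/3]
after L2 α=1/2: [253/3, 569/12, 68/3]
after L3 α=1/2: [631/6, 3305/24, 76/3]
after L4 α=1/6: [4115/36, 21109/144, 665/18]
after L5 α=1/2: [10559/72, 45157/288, 3743/36]
rounded: [147, 157, 104]

at x=1,y=2 over L1,L2,L3,L4,L5:
L1 α=1/2: [239/2, 5/2, 107/2]
L2 α=1/6: [1265/12, 149/12, 1013/12]
L3 α=1/2: [1265/24, 725/24, 2801/24]
L4 α=1/2: [1721/48, 5093/48, 4265/48]
L5 α=1/2: [11225/96, 16901/96, 8585/96]
→ [117, 176, 89]

at x=1,y=0 over L1,L2,L3,L4,L5:
L1 α=1/4: [79/4, 37/4, 53/4]
L2 α=3/5: [1429/10, 49/10, 85/2]
L3 α=0: [1429/10, 49/10, 85/2]
L4 α=2/3: [4349/30, 589/30, 1061/6]
L5 α=5/8: [14599/80, 6639/80, 2021/16]
rounded: [182, 83, 126]

at x=0,y=0 over L1,L2,L3,L4,L5,L6:
L1 α=2/3: [326/3, 314/3, 434/3]
L2 α=2/3: [980/9, 1016/9, 1472/9]
L3 α=1/3: [2392/27, 4138/27, 3637/27]
L4 α=2/3: [6982/81, 11590/81, 8281/81]
L5 α=1/7: [20795/189, 29255/189, 22664/189]
L6 α=1/2: [31471/189, 16045/189, 21160/189]
rounded: [167, 85, 112]

at x=3,y=0 over L1,L2,L3,L4,L5,L6:
L1 α=5/7: [540/7, 330/7, 1130/7]
L2 α=5/6: [970/21, 3865/42, 5435/42]
L3 α=1: [152, 248, 52]
L4 α=1: [102, 6, 60]
L5 α=2/3: [460/3, 248/3, 170/3]
L6 α=6/7: [400/3, 3596/21, 3716/21]
= [133, 171, 177]

(1,0) stack=L1,L2,L3,L4,L5,L7; from [0,0,0]:
L1 α=1/4: [79/4, 37/4, 53/4]
L2 α=3/5: [1429/10, 49/10, 85/2]
L3 α=0: [1429/10, 49/10, 85/2]
L4 α=2/3: [4349/30, 589/30, 1061/6]
L5 α=5/8: [14599/80, 6639/80, 2021/16]
L7 α=1/3: [7693/40, 10279/120, 3853/24]
→ [192, 86, 161]

query (3,0) [L1,L2,L3,L4,L5,L7] — begin 0,0,0
L1 α=5/7: [540/7, 330/7, 1130/7]
L2 α=5/6: [970/21, 3865/42, 5435/42]
L3 α=1: [152, 248, 52]
L4 α=1: [102, 6, 60]
L5 α=2/3: [460/3, 248/3, 170/3]
L7 α=1/2: [284/3, 466/3, 227/6]
= [95, 155, 38]

(2,2) stack=L1,L2,L3,L4,L5,L7; from [0,0,0]:
after L1 α=1/6: [110/3, 137/6, 64/3]
after L2 α=1/2: [253/3, 569/12, 68/3]
after L3 α=1/2: [631/6, 3305/24, 76/3]
after L4 α=1/6: [4115/36, 21109/144, 665/18]
after L5 α=1/2: [10559/72, 45157/288, 3743/36]
after L7 α=1/8: [88313/576, 352387/2304, 34913/288]
→ [153, 153, 121]
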